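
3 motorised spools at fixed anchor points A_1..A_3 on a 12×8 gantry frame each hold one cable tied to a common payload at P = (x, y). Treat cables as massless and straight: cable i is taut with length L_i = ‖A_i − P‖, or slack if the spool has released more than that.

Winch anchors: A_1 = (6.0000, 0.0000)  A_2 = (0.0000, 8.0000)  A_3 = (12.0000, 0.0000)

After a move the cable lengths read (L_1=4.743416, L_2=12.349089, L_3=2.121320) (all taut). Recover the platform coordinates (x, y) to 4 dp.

(10.5000, 1.5000)

circle eqns → linear via eq_j − eq_1; set q_j = A_j·A_j − L_j²
q_1 = 36.0000+0.0000−22.5000 = 13.5000
12.0000·x − 16.0000·y = q_1−q_2 = 102.0000
-12.0000·x + 0.0000·y = q_1−q_3 = -126.0000
solve first two rows → x=10.5000, y=1.5000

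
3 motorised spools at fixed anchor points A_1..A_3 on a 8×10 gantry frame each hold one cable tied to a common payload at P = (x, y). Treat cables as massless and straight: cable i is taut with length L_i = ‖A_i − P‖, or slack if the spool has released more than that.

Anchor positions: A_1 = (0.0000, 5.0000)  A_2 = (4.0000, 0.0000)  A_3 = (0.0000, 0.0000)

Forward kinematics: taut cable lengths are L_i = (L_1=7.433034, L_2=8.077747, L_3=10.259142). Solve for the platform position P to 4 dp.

(7.0000, 7.5000)

expand ‖A_i−P‖²=L_i² and subtract eq 1 (c_i ≔ ‖A_i‖²−L_i²)
c_1 = 0.0000+25.0000−55.2500 = -30.2500
eq1−eq2 → [-8.0000  10.0000]·P = 19.0000
eq1−eq3 → [0.0000  10.0000]·P = 75.0000
2×2 solve → P = (7.0000, 7.5000)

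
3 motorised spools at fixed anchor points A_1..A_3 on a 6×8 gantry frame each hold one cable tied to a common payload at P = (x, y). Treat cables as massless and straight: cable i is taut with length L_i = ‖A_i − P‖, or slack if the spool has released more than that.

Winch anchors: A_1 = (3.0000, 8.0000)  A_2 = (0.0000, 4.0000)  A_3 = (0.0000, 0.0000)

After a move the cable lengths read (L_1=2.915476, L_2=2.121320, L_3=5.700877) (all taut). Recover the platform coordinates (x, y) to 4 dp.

circle eqns → linear via eq_j − eq_1; set c_j = A_j·A_j − L_j²
c_1 = 9.0000+64.0000−8.5000 = 64.5000
6.0000·x + 8.0000·y = c_1−c_2 = 53.0000
6.0000·x + 16.0000·y = c_1−c_3 = 97.0000
solve first two rows → x=1.5000, y=5.5000

(1.5000, 5.5000)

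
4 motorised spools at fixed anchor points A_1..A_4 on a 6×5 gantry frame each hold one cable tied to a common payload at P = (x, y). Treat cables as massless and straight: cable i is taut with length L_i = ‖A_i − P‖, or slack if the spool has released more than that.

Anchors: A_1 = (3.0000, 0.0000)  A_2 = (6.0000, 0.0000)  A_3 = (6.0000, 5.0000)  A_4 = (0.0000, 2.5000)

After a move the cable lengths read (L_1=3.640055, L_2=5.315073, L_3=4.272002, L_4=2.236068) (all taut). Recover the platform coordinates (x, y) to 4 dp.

(2.0000, 3.5000)

expand ‖A_i−P‖²=L_i² and subtract eq 1 (q_i ≔ ‖A_i‖²−L_i²)
q_1 = 9.0000+0.0000−13.2500 = -4.2500
eq1−eq2 → [-6.0000  0.0000]·P = -12.0000
eq1−eq3 → [-6.0000  -10.0000]·P = -47.0000
eq1−eq4 → [6.0000  -5.0000]·P = -5.5000
2×2 solve → P = (2.0000, 3.5000)
check cable 4: ‖A_4−P‖² = 5.0000 ≈ L_4² = 5.0000 ✓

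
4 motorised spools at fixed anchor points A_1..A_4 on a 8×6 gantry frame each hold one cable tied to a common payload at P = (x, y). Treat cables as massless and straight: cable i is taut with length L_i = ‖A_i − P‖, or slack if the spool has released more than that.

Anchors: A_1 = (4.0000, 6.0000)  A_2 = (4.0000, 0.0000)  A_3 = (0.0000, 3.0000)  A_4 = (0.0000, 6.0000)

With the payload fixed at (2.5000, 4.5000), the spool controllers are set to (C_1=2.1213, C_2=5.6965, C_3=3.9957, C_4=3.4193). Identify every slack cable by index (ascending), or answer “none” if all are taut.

i=1: geometric 2.1213 vs commanded 2.1213 ⇒ taut
i=2: geometric 4.7434 vs commanded 5.6965 ⇒ slack
i=3: geometric 2.9155 vs commanded 3.9957 ⇒ slack
i=4: geometric 2.9155 vs commanded 3.4193 ⇒ slack

2, 3, 4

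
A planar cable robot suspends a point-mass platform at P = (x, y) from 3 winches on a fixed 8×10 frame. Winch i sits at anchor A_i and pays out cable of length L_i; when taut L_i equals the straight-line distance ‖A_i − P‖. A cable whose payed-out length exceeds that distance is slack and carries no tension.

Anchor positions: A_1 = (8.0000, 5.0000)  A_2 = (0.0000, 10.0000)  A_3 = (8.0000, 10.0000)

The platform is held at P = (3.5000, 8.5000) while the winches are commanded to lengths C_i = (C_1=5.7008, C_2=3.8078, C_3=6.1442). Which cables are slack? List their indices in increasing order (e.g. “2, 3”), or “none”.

3

cable 1: L_1 = ‖A_1−P‖ = 5.7009;  C_1 = 5.7008 → taut
cable 2: L_2 = ‖A_2−P‖ = 3.8079;  C_2 = 3.8078 → taut
cable 3: L_3 = ‖A_3−P‖ = 4.7434;  C_3 = 6.1442 → slack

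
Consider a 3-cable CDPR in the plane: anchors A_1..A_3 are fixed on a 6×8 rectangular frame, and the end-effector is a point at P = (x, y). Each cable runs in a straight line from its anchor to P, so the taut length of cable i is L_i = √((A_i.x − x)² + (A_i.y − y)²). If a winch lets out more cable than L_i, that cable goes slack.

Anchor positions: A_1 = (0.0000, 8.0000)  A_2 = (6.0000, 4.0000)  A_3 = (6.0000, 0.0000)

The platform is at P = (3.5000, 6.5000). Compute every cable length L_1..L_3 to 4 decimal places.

(3.8079, 3.5355, 6.9642)

L_1 = √((0.0000−3.5000)² + (8.0000−6.5000)²) = 3.8079
L_2 = √((6.0000−3.5000)² + (4.0000−6.5000)²) = 3.5355
L_3 = √((6.0000−3.5000)² + (0.0000−6.5000)²) = 6.9642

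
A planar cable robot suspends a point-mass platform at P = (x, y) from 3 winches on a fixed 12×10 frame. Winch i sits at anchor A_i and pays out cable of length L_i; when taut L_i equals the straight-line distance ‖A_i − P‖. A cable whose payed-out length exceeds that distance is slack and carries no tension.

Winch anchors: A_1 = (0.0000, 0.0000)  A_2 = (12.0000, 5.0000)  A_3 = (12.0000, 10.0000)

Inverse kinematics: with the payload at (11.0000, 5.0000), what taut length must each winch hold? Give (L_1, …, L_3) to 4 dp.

L_1: Δ = A_1−P = (-11.0000, -5.0000) → ‖Δ‖ = √146.0000 = 12.0830
L_2: Δ = A_2−P = (1.0000, 0.0000) → ‖Δ‖ = √1.0000 = 1.0000
L_3: Δ = A_3−P = (1.0000, 5.0000) → ‖Δ‖ = √26.0000 = 5.0990

(12.0830, 1.0000, 5.0990)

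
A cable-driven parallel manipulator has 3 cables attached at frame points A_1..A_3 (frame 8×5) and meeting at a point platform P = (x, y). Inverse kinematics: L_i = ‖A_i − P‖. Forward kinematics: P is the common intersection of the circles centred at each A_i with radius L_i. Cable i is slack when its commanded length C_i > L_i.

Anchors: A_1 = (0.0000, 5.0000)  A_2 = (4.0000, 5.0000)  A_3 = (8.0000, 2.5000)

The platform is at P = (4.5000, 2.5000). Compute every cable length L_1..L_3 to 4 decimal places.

cable 1: Δx=-4.5000, Δy=2.5000; L_1 = √(Δx²+Δy²) = 5.1478
cable 2: Δx=-0.5000, Δy=2.5000; L_2 = √(Δx²+Δy²) = 2.5495
cable 3: Δx=3.5000, Δy=0.0000; L_3 = √(Δx²+Δy²) = 3.5000

(5.1478, 2.5495, 3.5000)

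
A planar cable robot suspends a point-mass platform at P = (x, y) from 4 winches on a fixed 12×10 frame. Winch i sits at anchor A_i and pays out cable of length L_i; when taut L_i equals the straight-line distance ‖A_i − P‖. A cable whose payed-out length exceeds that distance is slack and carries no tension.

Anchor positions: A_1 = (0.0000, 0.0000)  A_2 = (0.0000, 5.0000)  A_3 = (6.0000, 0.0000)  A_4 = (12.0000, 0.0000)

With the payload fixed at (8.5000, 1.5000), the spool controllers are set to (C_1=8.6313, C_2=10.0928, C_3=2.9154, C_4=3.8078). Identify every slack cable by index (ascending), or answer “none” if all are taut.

2

cable 1: √((-8.5000)²+(-1.5000)²)=8.6313, C_1=8.6313: taut
cable 2: √((-8.5000)²+(3.5000)²)=9.1924, C_2=10.0928: slack
cable 3: √((-2.5000)²+(-1.5000)²)=2.9155, C_3=2.9154: taut
cable 4: √((3.5000)²+(-1.5000)²)=3.8079, C_4=3.8078: taut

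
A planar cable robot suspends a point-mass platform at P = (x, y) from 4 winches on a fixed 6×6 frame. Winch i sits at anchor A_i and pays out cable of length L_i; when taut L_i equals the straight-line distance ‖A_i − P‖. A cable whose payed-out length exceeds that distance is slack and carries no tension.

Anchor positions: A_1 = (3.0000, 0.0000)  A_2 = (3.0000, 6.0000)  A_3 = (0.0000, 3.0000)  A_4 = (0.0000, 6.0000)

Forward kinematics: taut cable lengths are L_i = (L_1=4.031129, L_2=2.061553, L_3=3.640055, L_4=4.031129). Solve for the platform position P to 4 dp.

expand ‖A_i−P‖²=L_i² and subtract eq 1 (q_i ≔ ‖A_i‖²−L_i²)
q_1 = 9.0000+0.0000−16.2500 = -7.2500
eq1−eq2 → [0.0000  -12.0000]·P = -48.0000
eq1−eq3 → [6.0000  -6.0000]·P = -3.0000
eq1−eq4 → [6.0000  -12.0000]·P = -27.0000
2×2 solve → P = (3.5000, 4.0000)
check cable 4: ‖A_4−P‖² = 16.2500 ≈ L_4² = 16.2500 ✓

(3.5000, 4.0000)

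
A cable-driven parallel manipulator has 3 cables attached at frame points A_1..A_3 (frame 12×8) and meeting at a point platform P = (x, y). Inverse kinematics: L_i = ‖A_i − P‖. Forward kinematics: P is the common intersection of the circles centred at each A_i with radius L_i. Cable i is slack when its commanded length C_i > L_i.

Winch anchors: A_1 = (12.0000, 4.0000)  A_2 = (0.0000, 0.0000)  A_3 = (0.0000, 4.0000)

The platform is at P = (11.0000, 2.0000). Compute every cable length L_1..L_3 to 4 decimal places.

(2.2361, 11.1803, 11.1803)

L_1 = √((12.0000−11.0000)² + (4.0000−2.0000)²) = 2.2361
L_2 = √((0.0000−11.0000)² + (0.0000−2.0000)²) = 11.1803
L_3 = √((0.0000−11.0000)² + (4.0000−2.0000)²) = 11.1803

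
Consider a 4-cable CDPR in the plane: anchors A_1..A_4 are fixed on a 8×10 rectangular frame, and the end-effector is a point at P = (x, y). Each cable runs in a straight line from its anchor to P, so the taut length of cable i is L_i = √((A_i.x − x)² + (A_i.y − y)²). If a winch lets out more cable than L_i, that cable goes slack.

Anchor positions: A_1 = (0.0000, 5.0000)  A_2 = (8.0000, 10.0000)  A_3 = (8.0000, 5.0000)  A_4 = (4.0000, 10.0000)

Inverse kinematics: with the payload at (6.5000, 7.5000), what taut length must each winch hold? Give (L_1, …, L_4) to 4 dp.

L_1 = √((0.0000−6.5000)² + (5.0000−7.5000)²) = 6.9642
L_2 = √((8.0000−6.5000)² + (10.0000−7.5000)²) = 2.9155
L_3 = √((8.0000−6.5000)² + (5.0000−7.5000)²) = 2.9155
L_4 = √((4.0000−6.5000)² + (10.0000−7.5000)²) = 3.5355

(6.9642, 2.9155, 2.9155, 3.5355)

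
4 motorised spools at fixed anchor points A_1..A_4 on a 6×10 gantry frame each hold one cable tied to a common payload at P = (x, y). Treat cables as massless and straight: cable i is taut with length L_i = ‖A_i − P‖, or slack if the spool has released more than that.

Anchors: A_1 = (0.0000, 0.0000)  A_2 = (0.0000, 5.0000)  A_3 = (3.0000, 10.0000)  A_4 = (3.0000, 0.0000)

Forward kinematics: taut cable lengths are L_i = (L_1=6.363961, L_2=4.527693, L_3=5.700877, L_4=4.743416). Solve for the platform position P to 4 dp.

(4.5000, 4.5000)

expand ‖A_i−P‖²=L_i² and subtract eq 1 (c_i ≔ ‖A_i‖²−L_i²)
c_1 = 0.0000+0.0000−40.5000 = -40.5000
eq1−eq2 → [0.0000  -10.0000]·P = -45.0000
eq1−eq3 → [-6.0000  -20.0000]·P = -117.0000
eq1−eq4 → [-6.0000  0.0000]·P = -27.0000
2×2 solve → P = (4.5000, 4.5000)
check cable 4: ‖A_4−P‖² = 22.5000 ≈ L_4² = 22.5000 ✓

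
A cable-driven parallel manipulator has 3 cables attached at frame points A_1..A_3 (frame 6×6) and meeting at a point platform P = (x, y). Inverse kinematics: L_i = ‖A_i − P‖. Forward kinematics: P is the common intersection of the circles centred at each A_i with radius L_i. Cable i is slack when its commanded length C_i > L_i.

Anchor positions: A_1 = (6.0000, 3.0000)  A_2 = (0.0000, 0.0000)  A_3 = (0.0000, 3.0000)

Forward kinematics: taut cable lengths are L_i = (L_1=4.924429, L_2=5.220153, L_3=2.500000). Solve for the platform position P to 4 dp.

expand ‖A_i−P‖²=L_i² and subtract eq 1 (c_i ≔ ‖A_i‖²−L_i²)
c_1 = 36.0000+9.0000−24.2500 = 20.7500
eq1−eq2 → [12.0000  6.0000]·P = 48.0000
eq1−eq3 → [12.0000  0.0000]·P = 18.0000
2×2 solve → P = (1.5000, 5.0000)

(1.5000, 5.0000)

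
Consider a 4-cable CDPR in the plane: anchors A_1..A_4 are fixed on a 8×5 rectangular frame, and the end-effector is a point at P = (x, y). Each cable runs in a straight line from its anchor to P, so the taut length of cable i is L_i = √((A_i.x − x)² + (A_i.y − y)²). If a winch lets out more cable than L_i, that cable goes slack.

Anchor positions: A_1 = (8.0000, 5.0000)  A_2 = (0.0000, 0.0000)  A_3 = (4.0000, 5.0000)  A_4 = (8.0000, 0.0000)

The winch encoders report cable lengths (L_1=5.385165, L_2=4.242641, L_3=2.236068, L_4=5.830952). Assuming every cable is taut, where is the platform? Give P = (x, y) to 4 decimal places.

circle eqns → linear via eq_j − eq_1; set q_j = A_j·A_j − L_j²
q_1 = 64.0000+25.0000−29.0000 = 60.0000
16.0000·x + 10.0000·y = q_1−q_2 = 78.0000
8.0000·x + 0.0000·y = q_1−q_3 = 24.0000
0.0000·x + 10.0000·y = q_1−q_4 = 30.0000
solve first two rows → x=3.0000, y=3.0000
check cable 4: ‖A_4−P‖² = 34.0000 ≈ L_4² = 34.0000 ✓

(3.0000, 3.0000)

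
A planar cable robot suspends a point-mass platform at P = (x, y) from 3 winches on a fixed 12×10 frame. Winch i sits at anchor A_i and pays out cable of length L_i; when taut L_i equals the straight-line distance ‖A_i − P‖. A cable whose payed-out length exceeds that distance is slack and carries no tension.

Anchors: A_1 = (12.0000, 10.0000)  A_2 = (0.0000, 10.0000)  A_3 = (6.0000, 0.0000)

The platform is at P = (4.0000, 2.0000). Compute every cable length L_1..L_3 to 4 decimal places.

cable 1: Δx=8.0000, Δy=8.0000; L_1 = √(Δx²+Δy²) = 11.3137
cable 2: Δx=-4.0000, Δy=8.0000; L_2 = √(Δx²+Δy²) = 8.9443
cable 3: Δx=2.0000, Δy=-2.0000; L_3 = √(Δx²+Δy²) = 2.8284

(11.3137, 8.9443, 2.8284)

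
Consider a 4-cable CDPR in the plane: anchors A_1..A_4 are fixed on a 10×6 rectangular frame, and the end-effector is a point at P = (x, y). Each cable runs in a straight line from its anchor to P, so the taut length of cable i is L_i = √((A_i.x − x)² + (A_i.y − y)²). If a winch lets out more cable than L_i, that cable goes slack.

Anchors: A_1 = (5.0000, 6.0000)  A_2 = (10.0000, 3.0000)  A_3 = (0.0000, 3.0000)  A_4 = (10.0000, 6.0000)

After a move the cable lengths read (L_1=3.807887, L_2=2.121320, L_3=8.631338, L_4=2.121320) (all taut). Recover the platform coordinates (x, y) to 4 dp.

each cable: (A_i−P)·(A_i−P) = L_i²; let k_i = ‖A_i‖²−L_i²
k_1 = 25.0000+36.0000−14.5000 = 46.5000
row 1: -10.0000x + 6.0000y = -58.0000  (k_2=104.5000)
row 2: 10.0000x + 6.0000y = 112.0000  (k_3=-65.5000)
row 3: -10.0000x + 0.0000y = -85.0000  (k_4=131.5000)
Cramer on rows 1–2 → x = 8.5000, y = 4.5000
check cable 4: ‖A_4−P‖² = 4.5000 ≈ L_4² = 4.5000 ✓

(8.5000, 4.5000)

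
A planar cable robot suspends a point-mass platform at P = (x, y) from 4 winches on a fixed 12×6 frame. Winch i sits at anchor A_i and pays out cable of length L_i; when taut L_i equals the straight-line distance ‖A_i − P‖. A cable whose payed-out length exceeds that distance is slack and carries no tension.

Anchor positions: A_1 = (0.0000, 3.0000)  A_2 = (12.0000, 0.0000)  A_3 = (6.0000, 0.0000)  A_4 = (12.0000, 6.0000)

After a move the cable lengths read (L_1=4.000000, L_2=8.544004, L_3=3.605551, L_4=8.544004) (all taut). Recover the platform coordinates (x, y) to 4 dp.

(4.0000, 3.0000)

circle eqns → linear via eq_j − eq_1; set c_j = A_j·A_j − L_j²
c_1 = 0.0000+9.0000−16.0000 = -7.0000
-24.0000·x + 6.0000·y = c_1−c_2 = -78.0000
-12.0000·x + 6.0000·y = c_1−c_3 = -30.0000
-24.0000·x − 6.0000·y = c_1−c_4 = -114.0000
solve first two rows → x=4.0000, y=3.0000
check cable 4: ‖A_4−P‖² = 73.0000 ≈ L_4² = 73.0000 ✓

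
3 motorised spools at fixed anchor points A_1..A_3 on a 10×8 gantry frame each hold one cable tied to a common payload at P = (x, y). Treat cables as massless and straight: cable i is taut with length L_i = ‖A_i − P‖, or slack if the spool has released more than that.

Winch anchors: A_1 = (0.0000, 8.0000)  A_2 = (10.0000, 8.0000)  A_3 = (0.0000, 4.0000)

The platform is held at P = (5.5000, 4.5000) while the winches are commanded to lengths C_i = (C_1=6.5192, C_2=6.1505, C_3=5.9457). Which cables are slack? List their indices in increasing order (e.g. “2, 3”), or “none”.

2, 3

cable 1: L_1 = ‖A_1−P‖ = 6.5192;  C_1 = 6.5192 → taut
cable 2: L_2 = ‖A_2−P‖ = 5.7009;  C_2 = 6.1505 → slack
cable 3: L_3 = ‖A_3−P‖ = 5.5227;  C_3 = 5.9457 → slack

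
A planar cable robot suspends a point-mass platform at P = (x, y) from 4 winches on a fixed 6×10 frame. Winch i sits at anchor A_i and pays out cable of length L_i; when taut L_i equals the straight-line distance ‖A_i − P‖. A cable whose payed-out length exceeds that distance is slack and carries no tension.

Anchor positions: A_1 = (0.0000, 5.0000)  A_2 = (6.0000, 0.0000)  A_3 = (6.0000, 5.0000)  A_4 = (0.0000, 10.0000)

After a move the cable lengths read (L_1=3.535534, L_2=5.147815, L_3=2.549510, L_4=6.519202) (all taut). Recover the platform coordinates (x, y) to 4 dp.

(3.5000, 4.5000)

expand ‖A_i−P‖²=L_i² and subtract eq 1 (c_i ≔ ‖A_i‖²−L_i²)
c_1 = 0.0000+25.0000−12.5000 = 12.5000
eq1−eq2 → [-12.0000  10.0000]·P = 3.0000
eq1−eq3 → [-12.0000  0.0000]·P = -42.0000
eq1−eq4 → [0.0000  -10.0000]·P = -45.0000
2×2 solve → P = (3.5000, 4.5000)
check cable 4: ‖A_4−P‖² = 42.5000 ≈ L_4² = 42.5000 ✓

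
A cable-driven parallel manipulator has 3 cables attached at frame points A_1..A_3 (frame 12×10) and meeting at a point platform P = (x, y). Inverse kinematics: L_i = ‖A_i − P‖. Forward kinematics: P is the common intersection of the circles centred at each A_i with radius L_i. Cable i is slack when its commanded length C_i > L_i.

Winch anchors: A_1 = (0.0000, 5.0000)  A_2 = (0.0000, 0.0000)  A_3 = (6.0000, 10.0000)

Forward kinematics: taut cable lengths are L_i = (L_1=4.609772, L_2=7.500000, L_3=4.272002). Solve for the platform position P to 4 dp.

each cable: (A_i−P)·(A_i−P) = L_i²; let k_i = ‖A_i‖²−L_i²
k_1 = 0.0000+25.0000−21.2500 = 3.7500
row 1: 0.0000x + 10.0000y = 60.0000  (k_2=-56.2500)
row 2: -12.0000x − 10.0000y = -114.0000  (k_3=117.7500)
Cramer on rows 1–2 → x = 4.5000, y = 6.0000

(4.5000, 6.0000)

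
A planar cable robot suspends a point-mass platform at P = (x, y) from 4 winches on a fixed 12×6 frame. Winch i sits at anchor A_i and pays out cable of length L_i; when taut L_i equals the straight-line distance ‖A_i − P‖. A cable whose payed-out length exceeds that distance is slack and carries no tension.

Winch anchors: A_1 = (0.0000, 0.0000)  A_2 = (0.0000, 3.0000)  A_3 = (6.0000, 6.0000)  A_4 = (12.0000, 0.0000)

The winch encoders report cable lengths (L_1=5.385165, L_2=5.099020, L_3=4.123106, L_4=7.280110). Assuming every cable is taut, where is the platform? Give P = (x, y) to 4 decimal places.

each cable: (A_i−P)·(A_i−P) = L_i²; let c_i = ‖A_i‖²−L_i²
c_1 = 0.0000+0.0000−29.0000 = -29.0000
row 1: 0.0000x − 6.0000y = -12.0000  (c_2=-17.0000)
row 2: -12.0000x − 12.0000y = -84.0000  (c_3=55.0000)
row 3: -24.0000x + 0.0000y = -120.0000  (c_4=91.0000)
Cramer on rows 1–2 → x = 5.0000, y = 2.0000
check cable 4: ‖A_4−P‖² = 53.0000 ≈ L_4² = 53.0000 ✓

(5.0000, 2.0000)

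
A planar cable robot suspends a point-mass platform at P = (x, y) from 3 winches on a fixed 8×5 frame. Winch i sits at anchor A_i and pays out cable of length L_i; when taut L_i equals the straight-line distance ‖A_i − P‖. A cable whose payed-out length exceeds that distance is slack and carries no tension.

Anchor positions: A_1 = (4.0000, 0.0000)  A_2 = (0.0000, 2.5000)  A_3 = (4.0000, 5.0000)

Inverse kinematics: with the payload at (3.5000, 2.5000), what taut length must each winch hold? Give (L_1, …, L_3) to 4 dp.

(2.5495, 3.5000, 2.5495)

cable 1: Δx=0.5000, Δy=-2.5000; L_1 = √(Δx²+Δy²) = 2.5495
cable 2: Δx=-3.5000, Δy=0.0000; L_2 = √(Δx²+Δy²) = 3.5000
cable 3: Δx=0.5000, Δy=2.5000; L_3 = √(Δx²+Δy²) = 2.5495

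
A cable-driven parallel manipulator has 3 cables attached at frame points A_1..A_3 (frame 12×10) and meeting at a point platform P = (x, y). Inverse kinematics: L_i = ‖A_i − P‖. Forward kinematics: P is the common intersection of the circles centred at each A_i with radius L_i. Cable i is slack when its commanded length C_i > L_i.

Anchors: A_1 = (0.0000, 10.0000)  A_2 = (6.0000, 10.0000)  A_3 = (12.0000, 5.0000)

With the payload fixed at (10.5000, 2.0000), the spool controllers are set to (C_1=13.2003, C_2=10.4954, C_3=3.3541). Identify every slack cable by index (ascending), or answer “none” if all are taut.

cable 1: L_1 = ‖A_1−P‖ = 13.2004;  C_1 = 13.2003 → taut
cable 2: L_2 = ‖A_2−P‖ = 9.1788;  C_2 = 10.4954 → slack
cable 3: L_3 = ‖A_3−P‖ = 3.3541;  C_3 = 3.3541 → taut

2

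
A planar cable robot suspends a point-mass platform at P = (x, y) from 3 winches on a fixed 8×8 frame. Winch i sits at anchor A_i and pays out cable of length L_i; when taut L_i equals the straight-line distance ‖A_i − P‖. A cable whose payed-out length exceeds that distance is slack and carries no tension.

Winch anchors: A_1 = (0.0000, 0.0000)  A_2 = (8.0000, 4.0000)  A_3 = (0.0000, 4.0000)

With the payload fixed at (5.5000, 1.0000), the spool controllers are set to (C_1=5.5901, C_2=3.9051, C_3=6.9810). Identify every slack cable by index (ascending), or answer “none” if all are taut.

cable 1: √((-5.5000)²+(-1.0000)²)=5.5902, C_1=5.5901: taut
cable 2: √((2.5000)²+(3.0000)²)=3.9051, C_2=3.9051: taut
cable 3: √((-5.5000)²+(3.0000)²)=6.2650, C_3=6.9810: slack

3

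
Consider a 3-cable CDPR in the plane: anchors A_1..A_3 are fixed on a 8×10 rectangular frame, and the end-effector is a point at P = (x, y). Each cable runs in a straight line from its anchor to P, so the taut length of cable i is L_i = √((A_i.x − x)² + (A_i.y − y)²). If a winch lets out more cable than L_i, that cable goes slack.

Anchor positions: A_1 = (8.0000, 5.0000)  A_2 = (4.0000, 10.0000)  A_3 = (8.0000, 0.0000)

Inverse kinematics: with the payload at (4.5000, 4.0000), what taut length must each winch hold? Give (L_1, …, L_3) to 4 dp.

(3.6401, 6.0208, 5.3151)

cable 1: Δx=3.5000, Δy=1.0000; L_1 = √(Δx²+Δy²) = 3.6401
cable 2: Δx=-0.5000, Δy=6.0000; L_2 = √(Δx²+Δy²) = 6.0208
cable 3: Δx=3.5000, Δy=-4.0000; L_3 = √(Δx²+Δy²) = 5.3151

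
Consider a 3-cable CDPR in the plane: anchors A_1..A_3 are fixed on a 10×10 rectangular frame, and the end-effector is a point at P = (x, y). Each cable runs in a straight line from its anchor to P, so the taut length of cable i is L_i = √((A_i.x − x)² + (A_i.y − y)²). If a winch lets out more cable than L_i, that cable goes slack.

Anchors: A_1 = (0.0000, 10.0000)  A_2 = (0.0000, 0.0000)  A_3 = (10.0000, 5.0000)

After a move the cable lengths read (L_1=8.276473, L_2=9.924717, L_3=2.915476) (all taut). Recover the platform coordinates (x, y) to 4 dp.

expand ‖A_i−P‖²=L_i² and subtract eq 1 (c_i ≔ ‖A_i‖²−L_i²)
c_1 = 0.0000+100.0000−68.5000 = 31.5000
eq1−eq2 → [0.0000  20.0000]·P = 130.0000
eq1−eq3 → [-20.0000  10.0000]·P = -85.0000
2×2 solve → P = (7.5000, 6.5000)

(7.5000, 6.5000)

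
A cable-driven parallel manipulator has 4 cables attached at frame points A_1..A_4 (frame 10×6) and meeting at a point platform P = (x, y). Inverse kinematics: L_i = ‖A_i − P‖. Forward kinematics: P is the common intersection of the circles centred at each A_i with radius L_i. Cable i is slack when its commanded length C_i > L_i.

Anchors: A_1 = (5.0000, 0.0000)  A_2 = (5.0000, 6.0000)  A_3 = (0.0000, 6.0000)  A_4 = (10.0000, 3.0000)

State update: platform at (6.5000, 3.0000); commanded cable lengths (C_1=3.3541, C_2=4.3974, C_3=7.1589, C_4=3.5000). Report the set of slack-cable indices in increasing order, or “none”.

cable 1: √((-1.5000)²+(-3.0000)²)=3.3541, C_1=3.3541: taut
cable 2: √((-1.5000)²+(3.0000)²)=3.3541, C_2=4.3974: slack
cable 3: √((-6.5000)²+(3.0000)²)=7.1589, C_3=7.1589: taut
cable 4: √((3.5000)²+(0.0000)²)=3.5000, C_4=3.5000: taut

2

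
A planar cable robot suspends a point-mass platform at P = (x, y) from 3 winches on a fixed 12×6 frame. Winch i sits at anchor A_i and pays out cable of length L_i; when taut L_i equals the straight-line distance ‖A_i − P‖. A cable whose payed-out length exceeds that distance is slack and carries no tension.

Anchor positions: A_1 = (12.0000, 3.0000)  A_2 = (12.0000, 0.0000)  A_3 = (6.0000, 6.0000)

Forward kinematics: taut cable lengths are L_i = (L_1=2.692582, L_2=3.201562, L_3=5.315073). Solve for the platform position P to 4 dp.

each cable: (A_i−P)·(A_i−P) = L_i²; let q_i = ‖A_i‖²−L_i²
q_1 = 144.0000+9.0000−7.2500 = 145.7500
row 1: 0.0000x + 6.0000y = 12.0000  (q_2=133.7500)
row 2: 12.0000x − 6.0000y = 102.0000  (q_3=43.7500)
Cramer on rows 1–2 → x = 9.5000, y = 2.0000

(9.5000, 2.0000)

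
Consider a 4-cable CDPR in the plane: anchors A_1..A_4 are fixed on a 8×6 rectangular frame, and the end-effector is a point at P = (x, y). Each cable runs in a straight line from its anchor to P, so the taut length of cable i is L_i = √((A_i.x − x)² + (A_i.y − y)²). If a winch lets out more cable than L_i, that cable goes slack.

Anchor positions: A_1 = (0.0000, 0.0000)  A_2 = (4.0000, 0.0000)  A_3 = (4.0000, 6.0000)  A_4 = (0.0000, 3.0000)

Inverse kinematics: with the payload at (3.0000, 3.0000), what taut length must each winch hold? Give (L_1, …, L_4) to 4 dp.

(4.2426, 3.1623, 3.1623, 3.0000)

L_1 = √((0.0000−3.0000)² + (0.0000−3.0000)²) = 4.2426
L_2 = √((4.0000−3.0000)² + (0.0000−3.0000)²) = 3.1623
L_3 = √((4.0000−3.0000)² + (6.0000−3.0000)²) = 3.1623
L_4 = √((0.0000−3.0000)² + (3.0000−3.0000)²) = 3.0000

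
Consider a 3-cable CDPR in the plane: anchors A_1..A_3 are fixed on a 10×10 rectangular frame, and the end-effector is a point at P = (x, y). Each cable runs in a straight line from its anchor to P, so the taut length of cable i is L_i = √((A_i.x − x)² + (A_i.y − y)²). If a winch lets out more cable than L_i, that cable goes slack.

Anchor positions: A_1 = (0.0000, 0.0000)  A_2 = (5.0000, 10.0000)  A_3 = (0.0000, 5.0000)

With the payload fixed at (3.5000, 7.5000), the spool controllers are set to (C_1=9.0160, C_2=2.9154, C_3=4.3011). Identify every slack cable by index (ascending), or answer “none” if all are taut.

i=1: geometric 8.2765 vs commanded 9.0160 ⇒ slack
i=2: geometric 2.9155 vs commanded 2.9154 ⇒ taut
i=3: geometric 4.3012 vs commanded 4.3011 ⇒ taut

1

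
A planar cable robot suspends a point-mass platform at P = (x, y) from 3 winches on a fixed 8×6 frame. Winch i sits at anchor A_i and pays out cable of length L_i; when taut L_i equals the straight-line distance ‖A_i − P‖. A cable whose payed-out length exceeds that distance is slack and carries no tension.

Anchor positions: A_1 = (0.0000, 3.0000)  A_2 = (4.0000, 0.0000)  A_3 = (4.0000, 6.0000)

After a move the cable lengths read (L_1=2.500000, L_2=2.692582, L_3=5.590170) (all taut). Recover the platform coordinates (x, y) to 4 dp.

each cable: (A_i−P)·(A_i−P) = L_i²; let c_i = ‖A_i‖²−L_i²
c_1 = 0.0000+9.0000−6.2500 = 2.7500
row 1: -8.0000x + 6.0000y = -6.0000  (c_2=8.7500)
row 2: -8.0000x − 6.0000y = -18.0000  (c_3=20.7500)
Cramer on rows 1–2 → x = 1.5000, y = 1.0000

(1.5000, 1.0000)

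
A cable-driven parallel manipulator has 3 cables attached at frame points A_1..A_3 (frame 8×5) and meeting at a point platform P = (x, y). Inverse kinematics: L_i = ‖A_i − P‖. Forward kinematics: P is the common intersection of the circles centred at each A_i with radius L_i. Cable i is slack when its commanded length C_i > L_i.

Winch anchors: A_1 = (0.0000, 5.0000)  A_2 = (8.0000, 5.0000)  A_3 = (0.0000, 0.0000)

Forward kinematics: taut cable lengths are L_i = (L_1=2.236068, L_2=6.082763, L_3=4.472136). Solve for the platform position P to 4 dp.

(2.0000, 4.0000)

circle eqns → linear via eq_j − eq_1; set c_j = A_j·A_j − L_j²
c_1 = 0.0000+25.0000−5.0000 = 20.0000
-16.0000·x + 0.0000·y = c_1−c_2 = -32.0000
0.0000·x + 10.0000·y = c_1−c_3 = 40.0000
solve first two rows → x=2.0000, y=4.0000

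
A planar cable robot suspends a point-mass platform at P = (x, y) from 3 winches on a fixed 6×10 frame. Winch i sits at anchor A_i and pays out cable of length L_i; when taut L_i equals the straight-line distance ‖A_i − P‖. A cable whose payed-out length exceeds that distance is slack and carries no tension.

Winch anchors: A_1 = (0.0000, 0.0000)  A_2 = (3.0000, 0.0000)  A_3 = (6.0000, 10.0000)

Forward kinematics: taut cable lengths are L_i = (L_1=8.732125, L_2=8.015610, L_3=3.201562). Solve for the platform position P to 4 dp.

(3.5000, 8.0000)

circle eqns → linear via eq_j − eq_1; set c_j = A_j·A_j − L_j²
c_1 = 0.0000+0.0000−76.2500 = -76.2500
-6.0000·x + 0.0000·y = c_1−c_2 = -21.0000
-12.0000·x − 20.0000·y = c_1−c_3 = -202.0000
solve first two rows → x=3.5000, y=8.0000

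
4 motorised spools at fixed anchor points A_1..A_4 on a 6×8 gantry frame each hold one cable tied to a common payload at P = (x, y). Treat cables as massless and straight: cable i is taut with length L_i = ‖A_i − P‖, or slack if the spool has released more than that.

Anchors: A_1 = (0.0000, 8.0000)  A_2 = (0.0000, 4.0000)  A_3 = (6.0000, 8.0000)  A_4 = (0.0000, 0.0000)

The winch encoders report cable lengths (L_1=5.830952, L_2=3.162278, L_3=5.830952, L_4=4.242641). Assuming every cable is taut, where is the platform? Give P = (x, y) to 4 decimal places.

circle eqns → linear via eq_j − eq_1; set c_j = A_j·A_j − L_j²
c_1 = 0.0000+64.0000−34.0000 = 30.0000
0.0000·x + 8.0000·y = c_1−c_2 = 24.0000
-12.0000·x + 0.0000·y = c_1−c_3 = -36.0000
0.0000·x + 16.0000·y = c_1−c_4 = 48.0000
solve first two rows → x=3.0000, y=3.0000
check cable 4: ‖A_4−P‖² = 18.0000 ≈ L_4² = 18.0000 ✓

(3.0000, 3.0000)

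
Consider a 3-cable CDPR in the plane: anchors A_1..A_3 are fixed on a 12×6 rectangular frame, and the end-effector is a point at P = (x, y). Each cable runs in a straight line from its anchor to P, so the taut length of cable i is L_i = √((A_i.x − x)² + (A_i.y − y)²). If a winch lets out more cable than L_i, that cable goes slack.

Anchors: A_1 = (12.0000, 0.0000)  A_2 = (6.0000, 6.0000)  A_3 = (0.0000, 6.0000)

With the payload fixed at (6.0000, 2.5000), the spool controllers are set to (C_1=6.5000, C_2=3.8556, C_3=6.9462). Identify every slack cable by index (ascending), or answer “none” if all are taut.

cable 1: L_1 = ‖A_1−P‖ = 6.5000;  C_1 = 6.5000 → taut
cable 2: L_2 = ‖A_2−P‖ = 3.5000;  C_2 = 3.8556 → slack
cable 3: L_3 = ‖A_3−P‖ = 6.9462;  C_3 = 6.9462 → taut

2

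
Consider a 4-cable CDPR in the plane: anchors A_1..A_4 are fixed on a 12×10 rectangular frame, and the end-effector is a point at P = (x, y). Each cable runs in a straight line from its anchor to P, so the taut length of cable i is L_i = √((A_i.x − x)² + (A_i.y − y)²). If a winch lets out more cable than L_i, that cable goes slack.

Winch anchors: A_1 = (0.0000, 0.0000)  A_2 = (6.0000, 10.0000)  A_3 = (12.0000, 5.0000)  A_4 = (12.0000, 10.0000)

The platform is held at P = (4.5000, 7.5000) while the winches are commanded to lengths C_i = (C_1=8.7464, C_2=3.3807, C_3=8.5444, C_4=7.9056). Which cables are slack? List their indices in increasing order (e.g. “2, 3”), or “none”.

2, 3

cable 1: L_1 = ‖A_1−P‖ = 8.7464;  C_1 = 8.7464 → taut
cable 2: L_2 = ‖A_2−P‖ = 2.9155;  C_2 = 3.3807 → slack
cable 3: L_3 = ‖A_3−P‖ = 7.9057;  C_3 = 8.5444 → slack
cable 4: L_4 = ‖A_4−P‖ = 7.9057;  C_4 = 7.9056 → taut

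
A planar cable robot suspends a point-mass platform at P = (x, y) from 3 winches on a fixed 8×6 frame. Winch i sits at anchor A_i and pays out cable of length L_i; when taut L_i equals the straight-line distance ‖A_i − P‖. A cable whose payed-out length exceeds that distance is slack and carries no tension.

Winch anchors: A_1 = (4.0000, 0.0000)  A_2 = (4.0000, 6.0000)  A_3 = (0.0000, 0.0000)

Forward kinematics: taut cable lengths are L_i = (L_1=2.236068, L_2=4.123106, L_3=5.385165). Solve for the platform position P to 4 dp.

(5.0000, 2.0000)

each cable: (A_i−P)·(A_i−P) = L_i²; let q_i = ‖A_i‖²−L_i²
q_1 = 16.0000+0.0000−5.0000 = 11.0000
row 1: 0.0000x − 12.0000y = -24.0000  (q_2=35.0000)
row 2: 8.0000x + 0.0000y = 40.0000  (q_3=-29.0000)
Cramer on rows 1–2 → x = 5.0000, y = 2.0000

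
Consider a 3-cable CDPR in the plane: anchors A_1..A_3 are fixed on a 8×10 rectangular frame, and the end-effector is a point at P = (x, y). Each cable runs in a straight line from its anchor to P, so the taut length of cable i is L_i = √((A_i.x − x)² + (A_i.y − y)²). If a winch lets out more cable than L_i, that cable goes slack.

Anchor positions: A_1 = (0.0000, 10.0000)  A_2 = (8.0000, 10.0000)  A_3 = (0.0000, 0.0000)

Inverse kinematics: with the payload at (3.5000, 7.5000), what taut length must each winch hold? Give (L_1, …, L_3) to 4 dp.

(4.3012, 5.1478, 8.2765)

L_1 = √((0.0000−3.5000)² + (10.0000−7.5000)²) = 4.3012
L_2 = √((8.0000−3.5000)² + (10.0000−7.5000)²) = 5.1478
L_3 = √((0.0000−3.5000)² + (0.0000−7.5000)²) = 8.2765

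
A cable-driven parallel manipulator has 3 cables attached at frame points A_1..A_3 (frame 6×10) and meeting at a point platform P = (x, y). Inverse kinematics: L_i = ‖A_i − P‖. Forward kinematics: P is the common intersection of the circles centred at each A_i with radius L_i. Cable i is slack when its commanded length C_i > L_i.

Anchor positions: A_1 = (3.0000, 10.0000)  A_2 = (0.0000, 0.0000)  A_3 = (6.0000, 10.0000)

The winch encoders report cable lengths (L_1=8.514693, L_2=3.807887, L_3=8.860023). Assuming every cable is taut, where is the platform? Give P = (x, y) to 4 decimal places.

expand ‖A_i−P‖²=L_i² and subtract eq 1 (q_i ≔ ‖A_i‖²−L_i²)
q_1 = 9.0000+100.0000−72.5000 = 36.5000
eq1−eq2 → [6.0000  20.0000]·P = 51.0000
eq1−eq3 → [-6.0000  0.0000]·P = -21.0000
2×2 solve → P = (3.5000, 1.5000)

(3.5000, 1.5000)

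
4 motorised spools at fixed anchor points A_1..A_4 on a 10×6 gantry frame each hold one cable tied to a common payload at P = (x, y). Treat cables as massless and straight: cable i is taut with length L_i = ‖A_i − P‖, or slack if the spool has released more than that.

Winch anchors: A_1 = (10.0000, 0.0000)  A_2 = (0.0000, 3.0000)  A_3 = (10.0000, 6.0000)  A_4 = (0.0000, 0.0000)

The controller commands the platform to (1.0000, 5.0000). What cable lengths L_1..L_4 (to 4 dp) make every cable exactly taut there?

(10.2956, 2.2361, 9.0554, 5.0990)

L_1: Δ = A_1−P = (9.0000, -5.0000) → ‖Δ‖ = √106.0000 = 10.2956
L_2: Δ = A_2−P = (-1.0000, -2.0000) → ‖Δ‖ = √5.0000 = 2.2361
L_3: Δ = A_3−P = (9.0000, 1.0000) → ‖Δ‖ = √82.0000 = 9.0554
L_4: Δ = A_4−P = (-1.0000, -5.0000) → ‖Δ‖ = √26.0000 = 5.0990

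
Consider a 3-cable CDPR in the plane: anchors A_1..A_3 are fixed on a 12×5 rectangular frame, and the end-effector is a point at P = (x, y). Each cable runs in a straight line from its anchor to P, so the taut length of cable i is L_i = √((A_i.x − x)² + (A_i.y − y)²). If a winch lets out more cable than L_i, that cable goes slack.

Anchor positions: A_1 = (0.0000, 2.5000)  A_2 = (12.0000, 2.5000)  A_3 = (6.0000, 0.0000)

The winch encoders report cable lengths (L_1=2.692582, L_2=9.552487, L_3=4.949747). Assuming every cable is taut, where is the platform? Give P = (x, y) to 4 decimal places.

each cable: (A_i−P)·(A_i−P) = L_i²; let c_i = ‖A_i‖²−L_i²
c_1 = 0.0000+6.2500−7.2500 = -1.0000
row 1: -24.0000x + 0.0000y = -60.0000  (c_2=59.0000)
row 2: -12.0000x + 5.0000y = -12.5000  (c_3=11.5000)
Cramer on rows 1–2 → x = 2.5000, y = 3.5000

(2.5000, 3.5000)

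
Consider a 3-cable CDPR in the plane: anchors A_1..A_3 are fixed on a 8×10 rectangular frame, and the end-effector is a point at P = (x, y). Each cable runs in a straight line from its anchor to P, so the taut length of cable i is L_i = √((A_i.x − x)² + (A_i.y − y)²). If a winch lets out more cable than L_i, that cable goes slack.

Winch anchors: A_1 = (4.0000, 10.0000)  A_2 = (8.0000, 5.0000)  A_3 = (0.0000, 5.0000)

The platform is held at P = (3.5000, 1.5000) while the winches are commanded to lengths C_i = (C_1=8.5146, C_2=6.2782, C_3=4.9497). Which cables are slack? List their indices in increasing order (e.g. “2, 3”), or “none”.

cable 1: L_1 = ‖A_1−P‖ = 8.5147;  C_1 = 8.5146 → taut
cable 2: L_2 = ‖A_2−P‖ = 5.7009;  C_2 = 6.2782 → slack
cable 3: L_3 = ‖A_3−P‖ = 4.9497;  C_3 = 4.9497 → taut

2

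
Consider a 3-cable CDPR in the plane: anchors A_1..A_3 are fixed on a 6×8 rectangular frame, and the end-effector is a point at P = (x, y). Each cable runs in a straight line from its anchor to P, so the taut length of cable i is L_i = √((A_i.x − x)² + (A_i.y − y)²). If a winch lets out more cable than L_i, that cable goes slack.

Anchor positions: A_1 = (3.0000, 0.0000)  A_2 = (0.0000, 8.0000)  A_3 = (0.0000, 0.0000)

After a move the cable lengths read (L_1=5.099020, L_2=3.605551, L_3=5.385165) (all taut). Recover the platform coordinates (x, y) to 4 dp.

circle eqns → linear via eq_j − eq_1; set q_j = A_j·A_j − L_j²
q_1 = 9.0000+0.0000−26.0000 = -17.0000
6.0000·x − 16.0000·y = q_1−q_2 = -68.0000
6.0000·x + 0.0000·y = q_1−q_3 = 12.0000
solve first two rows → x=2.0000, y=5.0000

(2.0000, 5.0000)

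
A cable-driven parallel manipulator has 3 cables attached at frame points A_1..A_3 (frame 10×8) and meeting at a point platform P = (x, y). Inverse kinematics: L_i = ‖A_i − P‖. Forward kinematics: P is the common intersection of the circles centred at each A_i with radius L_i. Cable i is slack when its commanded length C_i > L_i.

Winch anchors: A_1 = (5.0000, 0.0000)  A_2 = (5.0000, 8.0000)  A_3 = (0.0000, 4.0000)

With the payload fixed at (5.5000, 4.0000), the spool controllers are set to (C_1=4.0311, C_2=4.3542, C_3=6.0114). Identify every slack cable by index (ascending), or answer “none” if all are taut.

cable 1: L_1 = ‖A_1−P‖ = 4.0311;  C_1 = 4.0311 → taut
cable 2: L_2 = ‖A_2−P‖ = 4.0311;  C_2 = 4.3542 → slack
cable 3: L_3 = ‖A_3−P‖ = 5.5000;  C_3 = 6.0114 → slack

2, 3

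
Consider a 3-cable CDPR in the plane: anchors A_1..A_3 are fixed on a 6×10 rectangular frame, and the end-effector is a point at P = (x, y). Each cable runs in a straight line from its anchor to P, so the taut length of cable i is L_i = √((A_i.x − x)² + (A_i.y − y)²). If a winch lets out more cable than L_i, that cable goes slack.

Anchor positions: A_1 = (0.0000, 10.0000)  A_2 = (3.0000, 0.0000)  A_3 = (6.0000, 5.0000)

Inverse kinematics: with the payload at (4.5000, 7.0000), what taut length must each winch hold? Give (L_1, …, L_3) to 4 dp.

cable 1: Δx=-4.5000, Δy=3.0000; L_1 = √(Δx²+Δy²) = 5.4083
cable 2: Δx=-1.5000, Δy=-7.0000; L_2 = √(Δx²+Δy²) = 7.1589
cable 3: Δx=1.5000, Δy=-2.0000; L_3 = √(Δx²+Δy²) = 2.5000

(5.4083, 7.1589, 2.5000)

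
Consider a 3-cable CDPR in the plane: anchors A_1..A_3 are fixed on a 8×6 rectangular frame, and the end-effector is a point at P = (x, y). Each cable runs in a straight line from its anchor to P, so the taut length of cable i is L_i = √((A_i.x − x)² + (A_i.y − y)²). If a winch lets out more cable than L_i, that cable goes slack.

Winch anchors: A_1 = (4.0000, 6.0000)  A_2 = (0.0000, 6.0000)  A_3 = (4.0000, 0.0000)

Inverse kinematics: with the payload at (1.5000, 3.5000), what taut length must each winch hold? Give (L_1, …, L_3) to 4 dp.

L_1: Δ = A_1−P = (2.5000, 2.5000) → ‖Δ‖ = √12.5000 = 3.5355
L_2: Δ = A_2−P = (-1.5000, 2.5000) → ‖Δ‖ = √8.5000 = 2.9155
L_3: Δ = A_3−P = (2.5000, -3.5000) → ‖Δ‖ = √18.5000 = 4.3012

(3.5355, 2.9155, 4.3012)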